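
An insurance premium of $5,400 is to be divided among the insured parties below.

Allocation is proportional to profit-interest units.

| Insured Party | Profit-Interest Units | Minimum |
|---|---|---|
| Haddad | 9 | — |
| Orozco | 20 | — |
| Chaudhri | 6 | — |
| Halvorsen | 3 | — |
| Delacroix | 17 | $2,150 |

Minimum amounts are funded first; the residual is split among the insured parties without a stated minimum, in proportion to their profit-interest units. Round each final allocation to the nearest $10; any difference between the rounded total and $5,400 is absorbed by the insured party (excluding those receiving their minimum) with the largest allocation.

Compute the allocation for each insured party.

Guaranteed amounts: Delacroix $2,150. Residual $3,250.
Residual split over remaining profit-interest units 38: Haddad 769.74 → $770; Orozco 1,710.53 → $1,710; Chaudhri 513.16 → $510; Halvorsen 256.58 → $260.

Haddad: $770 | Orozco: $1,710 | Chaudhri: $510 | Halvorsen: $260 | Delacroix: $2,150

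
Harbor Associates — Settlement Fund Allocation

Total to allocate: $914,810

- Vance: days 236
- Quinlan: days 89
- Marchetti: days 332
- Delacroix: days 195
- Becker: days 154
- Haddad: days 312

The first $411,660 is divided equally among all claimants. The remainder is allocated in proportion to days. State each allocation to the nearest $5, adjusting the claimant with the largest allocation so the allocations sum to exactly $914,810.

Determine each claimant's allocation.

Equal tier: $411,660 ÷ 6 = $68,610 apiece.
Remainder $503,150 by days (total 1,318): Vance 90,093.63 → $90,095; Quinlan 33,975.99 → $33,975; Marchetti 126,741.88 → $126,740; Delacroix 74,441.77 → $74,440; Becker 58,789.91 → $58,790; Haddad 119,106.83 → $119,105.
Rounding difference +$5 on remainder applied to Marchetti.
Totals: Vance $68,610 + $90,095 = $158,705; Quinlan $68,610 + $33,975 = $102,585; Marchetti $68,610 + $126,745 = $195,355; Delacroix $68,610 + $74,440 = $143,050; Becker $68,610 + $58,790 = $127,400; Haddad $68,610 + $119,105 = $187,715.

Vance: $158,705 · Quinlan: $102,585 · Marchetti: $195,355 · Delacroix: $143,050 · Becker: $127,400 · Haddad: $187,715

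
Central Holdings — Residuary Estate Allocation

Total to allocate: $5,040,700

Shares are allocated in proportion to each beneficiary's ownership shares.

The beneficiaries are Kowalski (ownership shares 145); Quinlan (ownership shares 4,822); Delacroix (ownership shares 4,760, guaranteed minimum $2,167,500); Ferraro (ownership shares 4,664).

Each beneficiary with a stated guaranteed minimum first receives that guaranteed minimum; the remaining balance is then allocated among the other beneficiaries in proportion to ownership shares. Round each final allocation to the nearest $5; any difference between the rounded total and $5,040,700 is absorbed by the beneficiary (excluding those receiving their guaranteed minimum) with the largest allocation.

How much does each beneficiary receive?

Kowalski: $43,260 · Quinlan: $1,438,535 · Delacroix: $2,167,500 · Ferraro: $1,391,405

Guaranteed amounts: Delacroix $2,167,500. Residual $2,873,200.
Residual split over remaining ownership shares 9,631: Kowalski 43,257.61 → $43,260; Quinlan 1,438,539.13 → $1,438,540; Ferraro 1,391,403.26 → $1,391,405.
Rounding difference −$5 applied to Quinlan → $1,438,535.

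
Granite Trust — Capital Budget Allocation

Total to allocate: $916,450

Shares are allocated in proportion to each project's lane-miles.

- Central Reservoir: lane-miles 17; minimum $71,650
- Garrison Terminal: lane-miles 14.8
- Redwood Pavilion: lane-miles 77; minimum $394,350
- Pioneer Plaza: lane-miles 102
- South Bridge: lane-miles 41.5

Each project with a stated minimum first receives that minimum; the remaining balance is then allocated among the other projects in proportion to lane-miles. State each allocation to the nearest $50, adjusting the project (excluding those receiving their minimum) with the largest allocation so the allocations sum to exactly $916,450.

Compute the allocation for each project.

Central Reservoir: $71,650; Garrison Terminal: $42,100; Redwood Pavilion: $394,350; Pioneer Plaza: $290,250; South Bridge: $118,100

Minimums first: Central Reservoir $71,650; Redwood Pavilion $394,350. Balance $450,450.
Balance split over remaining lane-miles 158.3: Garrison Terminal 42,114.09 → $42,100; Pioneer Plaza 290,245.74 → $290,250; South Bridge 118,090.18 → $118,100.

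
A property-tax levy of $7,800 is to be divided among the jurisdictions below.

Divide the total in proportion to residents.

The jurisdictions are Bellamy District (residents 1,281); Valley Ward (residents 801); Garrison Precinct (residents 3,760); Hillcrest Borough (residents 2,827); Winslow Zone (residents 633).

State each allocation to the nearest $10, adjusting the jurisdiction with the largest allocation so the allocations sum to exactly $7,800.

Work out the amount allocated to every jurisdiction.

Combined residents = 9,302.
Unrounded shares: Bellamy District 1,281/9,302 × $7,800 = 1,074.16; Valley Ward 801/9,302 × $7,800 = 671.66; Garrison Precinct 3,760/9,302 × $7,800 = 3,152.87; Hillcrest Borough 2,827/9,302 × $7,800 = 2,370.52; Winslow Zone 633/9,302 × $7,800 = 530.79.
At nearest $10: Bellamy District $1,070; Valley Ward $670; Garrison Precinct $3,150; Hillcrest Borough $2,370; Winslow Zone $530. Sum = $7,790.
Difference $7,800 − $7,790 = +$10 applied to largest allocation (Garrison Precinct): Garrison Precinct becomes $3,160.

Bellamy District: $1,070 · Valley Ward: $670 · Garrison Precinct: $3,160 · Hillcrest Borough: $2,370 · Winslow Zone: $530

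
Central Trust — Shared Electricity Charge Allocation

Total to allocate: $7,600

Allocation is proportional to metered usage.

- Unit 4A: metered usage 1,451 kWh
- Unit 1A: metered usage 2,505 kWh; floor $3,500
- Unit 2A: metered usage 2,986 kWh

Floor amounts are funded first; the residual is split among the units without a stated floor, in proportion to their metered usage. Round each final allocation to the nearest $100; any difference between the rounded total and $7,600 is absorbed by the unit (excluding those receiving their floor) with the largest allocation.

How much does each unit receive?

Fund the minimums — Unit 1A $3,500. Residual $4,100.
Residual split over remaining metered usage 4,437: Unit 4A 1,340.79 → $1,300; Unit 2A 2,759.21 → $2,800.

Unit 4A: $1,300 | Unit 1A: $3,500 | Unit 2A: $2,800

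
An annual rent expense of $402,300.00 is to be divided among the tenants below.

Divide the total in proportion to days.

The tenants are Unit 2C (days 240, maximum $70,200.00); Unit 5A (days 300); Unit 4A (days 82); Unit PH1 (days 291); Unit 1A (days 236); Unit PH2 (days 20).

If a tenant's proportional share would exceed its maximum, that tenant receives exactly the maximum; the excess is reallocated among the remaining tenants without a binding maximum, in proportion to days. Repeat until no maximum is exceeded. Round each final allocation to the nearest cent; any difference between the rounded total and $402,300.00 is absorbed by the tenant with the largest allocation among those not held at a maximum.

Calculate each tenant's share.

Unit 2C: $70,200.00 | Unit 5A: $107,244.35 | Unit 4A: $29,313.46 | Unit PH1: $104,027.02 | Unit 1A: $84,365.55 | Unit PH2: $7,149.62

Combined days = 1,169.
Unconstrained shares: Unit 2C 82,593.6698; Unit 5A 103,242.0873; Unit 4A 28,219.5038; Unit PH1 100,144.8246; Unit 1A 81,217.1086; Unit PH2 6,882.8058.
Held at cap: Unit 2C ($70,200.00); balance $332,100.00 reallocated over remaining days 929.
Shares after redistribution: Unit 5A 107,244.3488 → $107,244.35; Unit 4A 29,313.4553 → $29,313.46; Unit PH1 104,027.0183 → $104,027.02; Unit 1A 84,365.5544 → $84,365.55; Unit PH2 7,149.6233 → $7,149.62.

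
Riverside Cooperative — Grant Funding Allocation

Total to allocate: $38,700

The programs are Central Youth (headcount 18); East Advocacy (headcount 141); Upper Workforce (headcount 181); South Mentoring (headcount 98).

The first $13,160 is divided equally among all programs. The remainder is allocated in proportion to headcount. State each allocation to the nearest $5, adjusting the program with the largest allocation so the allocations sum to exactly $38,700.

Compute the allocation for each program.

Central Youth: $4,340; East Advocacy: $11,510; Upper Workforce: $13,845; South Mentoring: $9,005

First tranche $13,160 split equally: $3,290 each.
Remainder $25,540 by headcount (total 438): Central Youth 1,049.59 → $1,050; East Advocacy 8,221.78 → $8,220; Upper Workforce 10,554.20 → $10,555; South Mentoring 5,714.43 → $5,715.
Totals: Central Youth $3,290 + $1,050 = $4,340; East Advocacy $3,290 + $8,220 = $11,510; Upper Workforce $3,290 + $10,555 = $13,845; South Mentoring $3,290 + $5,715 = $9,005.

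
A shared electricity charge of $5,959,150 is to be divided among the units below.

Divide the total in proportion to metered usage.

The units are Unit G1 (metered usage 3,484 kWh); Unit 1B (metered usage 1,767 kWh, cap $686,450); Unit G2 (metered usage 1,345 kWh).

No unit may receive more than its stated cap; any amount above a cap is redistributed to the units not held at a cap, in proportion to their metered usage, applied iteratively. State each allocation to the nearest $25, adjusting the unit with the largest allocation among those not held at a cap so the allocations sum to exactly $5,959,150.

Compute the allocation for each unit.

Sum of metered usage: 6,596.
Proportional shares (ignoring caps): Unit G1 3,147,616.53; Unit 1B 1,596,394.49; Unit G2 1,215,138.99.
Cap binds for Unit 1B ($686,450); remaining pool $5,272,700 reallocated over remaining metered usage 4,829.
Remaining shares: Unit G1 3,804,118.20 → $3,804,125; Unit G2 1,468,581.80 → $1,468,575.

Unit G1: $3,804,125; Unit 1B: $686,450; Unit G2: $1,468,575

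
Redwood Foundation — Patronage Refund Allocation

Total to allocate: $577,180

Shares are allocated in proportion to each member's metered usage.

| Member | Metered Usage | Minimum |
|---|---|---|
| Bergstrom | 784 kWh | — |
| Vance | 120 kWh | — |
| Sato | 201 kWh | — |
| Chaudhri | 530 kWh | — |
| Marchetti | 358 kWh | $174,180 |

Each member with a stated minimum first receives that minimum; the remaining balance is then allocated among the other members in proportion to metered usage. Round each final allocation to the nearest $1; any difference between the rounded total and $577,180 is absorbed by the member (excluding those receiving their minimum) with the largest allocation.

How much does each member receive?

Fund the minimums — Marchetti $174,180. Balance $403,000.
Balance split over remaining metered usage 1,635: Bergstrom 193,242.81 → $193,243; Vance 29,577.98 → $29,578; Sato 49,543.12 → $49,543; Chaudhri 130,636.09 → $130,636.

Bergstrom: $193,243; Vance: $29,578; Sato: $49,543; Chaudhri: $130,636; Marchetti: $174,180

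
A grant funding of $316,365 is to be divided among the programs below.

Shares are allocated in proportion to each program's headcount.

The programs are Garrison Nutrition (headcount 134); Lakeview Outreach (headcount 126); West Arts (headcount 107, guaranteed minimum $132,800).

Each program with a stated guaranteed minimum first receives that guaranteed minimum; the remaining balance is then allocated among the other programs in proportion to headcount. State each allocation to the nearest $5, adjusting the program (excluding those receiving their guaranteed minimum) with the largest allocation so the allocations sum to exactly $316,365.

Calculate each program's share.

Minimums first: West Arts $132,800. Residual $183,565.
Residual split over remaining headcount 260: Garrison Nutrition 94,606.58 → $94,605; Lakeview Outreach 88,958.42 → $88,960.

Garrison Nutrition: $94,605; Lakeview Outreach: $88,960; West Arts: $132,800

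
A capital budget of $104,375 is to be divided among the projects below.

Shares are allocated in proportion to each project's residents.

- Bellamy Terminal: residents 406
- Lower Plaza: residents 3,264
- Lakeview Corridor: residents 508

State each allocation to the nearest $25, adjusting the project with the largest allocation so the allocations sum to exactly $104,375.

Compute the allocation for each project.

Bellamy Terminal: $10,150 | Lower Plaza: $81,525 | Lakeview Corridor: $12,700

Combined residents = 4,178.
Unrounded shares: Bellamy Terminal 406/4,178 × $104,375 = 10,142.71; Lower Plaza 3,264/4,178 × $104,375 = 81,541.41; Lakeview Corridor 508/4,178 × $104,375 = 12,690.88.
After rounding ($25): Bellamy Terminal $10,150; Lower Plaza $81,550; Lakeview Corridor $12,700. Sum = $104,400.
Difference $104,375 − $104,400 = −$25 applied to largest allocation (Lower Plaza): Lower Plaza becomes $81,525.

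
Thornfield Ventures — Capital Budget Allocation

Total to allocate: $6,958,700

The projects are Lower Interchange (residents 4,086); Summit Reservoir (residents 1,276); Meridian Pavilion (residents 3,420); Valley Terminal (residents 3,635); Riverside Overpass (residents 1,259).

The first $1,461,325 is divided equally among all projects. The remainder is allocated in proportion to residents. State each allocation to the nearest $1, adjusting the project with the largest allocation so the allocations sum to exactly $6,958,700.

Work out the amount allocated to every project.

Lower Interchange: $1,934,724 · Summit Reservoir: $805,182 · Meridian Pavilion: $1,667,011 · Valley Terminal: $1,753,435 · Riverside Overpass: $798,348

$1,461,325 shared equally gives $292,265 per project.
Remainder $5,497,375 by residents (total 13,676): Lower Interchange 1,642,459.36 → $1,642,459; Summit Reservoir 512,916.83 → $512,917; Meridian Pavilion 1,374,745.72 → $1,374,746; Valley Terminal 1,461,169.80 → $1,461,170; Riverside Overpass 506,083.29 → $506,083.
Totals: Lower Interchange $292,265 + $1,642,459 = $1,934,724; Summit Reservoir $292,265 + $512,917 = $805,182; Meridian Pavilion $292,265 + $1,374,746 = $1,667,011; Valley Terminal $292,265 + $1,461,170 = $1,753,435; Riverside Overpass $292,265 + $506,083 = $798,348.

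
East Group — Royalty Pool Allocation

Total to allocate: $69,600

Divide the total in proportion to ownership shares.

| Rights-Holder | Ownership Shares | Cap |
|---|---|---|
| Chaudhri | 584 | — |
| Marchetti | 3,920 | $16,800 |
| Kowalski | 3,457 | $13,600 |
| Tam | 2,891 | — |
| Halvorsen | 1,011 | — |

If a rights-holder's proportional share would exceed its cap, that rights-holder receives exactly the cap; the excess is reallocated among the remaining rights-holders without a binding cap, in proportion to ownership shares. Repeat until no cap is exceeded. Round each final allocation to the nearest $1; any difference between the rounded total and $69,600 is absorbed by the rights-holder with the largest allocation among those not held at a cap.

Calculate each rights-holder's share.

Ownership shares total: 11,863.
Pro-rata shares before constraints: Chaudhri 3,426.32; Marchetti 22,998.57; Kowalski 20,282.15; Tam 16,961.44; Halvorsen 5,931.52.
Held at cap: Marchetti ($16,800), Kowalski ($13,600); remaining pool $39,200 reallocated over remaining ownership shares 4,486.
Shares after redistribution: Chaudhri 5,103.17 → $5,103; Tam 25,262.42 → $25,262; Halvorsen 8,834.42 → $8,834.
Rounding difference +$1 applied to Tam → $25,263.

Chaudhri: $5,103 | Marchetti: $16,800 | Kowalski: $13,600 | Tam: $25,263 | Halvorsen: $8,834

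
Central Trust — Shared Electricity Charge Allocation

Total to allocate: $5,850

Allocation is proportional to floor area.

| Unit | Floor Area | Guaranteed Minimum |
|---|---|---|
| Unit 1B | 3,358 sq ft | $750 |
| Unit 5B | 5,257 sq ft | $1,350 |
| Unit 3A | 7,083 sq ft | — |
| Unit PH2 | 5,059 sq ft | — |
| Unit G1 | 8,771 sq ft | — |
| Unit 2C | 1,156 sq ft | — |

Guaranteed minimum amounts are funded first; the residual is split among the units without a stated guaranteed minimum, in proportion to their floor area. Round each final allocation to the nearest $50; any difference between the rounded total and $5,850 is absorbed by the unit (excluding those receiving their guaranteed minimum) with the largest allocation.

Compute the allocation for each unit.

Unit 1B: $750; Unit 5B: $1,350; Unit 3A: $1,200; Unit PH2: $850; Unit G1: $1,500; Unit 2C: $200

Minimums first: Unit 1B $750; Unit 5B $1,350. Remaining pool $3,750.
Remaining pool split over remaining floor area 22,069: Unit 3A 1,203.55 → $1,200; Unit PH2 859.63 → $850; Unit G1 1,490.38 → $1,500; Unit 2C 196.43 → $200.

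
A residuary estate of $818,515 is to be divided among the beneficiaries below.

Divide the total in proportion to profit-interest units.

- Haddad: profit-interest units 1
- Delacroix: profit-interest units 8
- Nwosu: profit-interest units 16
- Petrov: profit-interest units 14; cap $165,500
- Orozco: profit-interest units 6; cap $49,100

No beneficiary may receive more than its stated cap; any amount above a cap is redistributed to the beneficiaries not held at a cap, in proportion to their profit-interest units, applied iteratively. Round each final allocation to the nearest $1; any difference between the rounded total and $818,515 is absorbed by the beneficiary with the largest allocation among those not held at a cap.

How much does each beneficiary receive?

Combined profit-interest units = 45.
Proportional shares (ignoring caps): Haddad 18,189.22; Delacroix 145,513.78; Nwosu 291,027.56; Petrov 254,649.11; Orozco 109,135.33.
Held at cap: Petrov ($165,500), Orozco ($49,100); remaining pool $603,915 reallocated over remaining profit-interest units 25.
Redistributed shares: Haddad 24,156.60 → $24,157; Delacroix 193,252.80 → $193,253; Nwosu 386,505.60 → $386,506.
Rounding difference −$1 applied to Nwosu → $386,505.

Haddad: $24,157 · Delacroix: $193,253 · Nwosu: $386,505 · Petrov: $165,500 · Orozco: $49,100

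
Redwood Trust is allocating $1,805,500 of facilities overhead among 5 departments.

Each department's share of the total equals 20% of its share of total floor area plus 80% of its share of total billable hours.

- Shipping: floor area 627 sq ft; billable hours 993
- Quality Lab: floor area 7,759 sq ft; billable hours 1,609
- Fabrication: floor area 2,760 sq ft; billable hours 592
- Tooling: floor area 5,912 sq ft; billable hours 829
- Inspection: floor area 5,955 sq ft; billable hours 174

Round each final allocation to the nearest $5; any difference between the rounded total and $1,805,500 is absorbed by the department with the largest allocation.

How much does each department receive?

Totals — floor area 23,013, billable hours 4,197.
Blended shares (20% floor area + 80% billable hours): Shipping 0.1947; Quality Lab 0.3741; Fabrication 0.1368; Tooling 0.2094; Inspection 0.0849.
Proportional shares: Shipping 351,579.87; Quality Lab 675,485.78; Fabrication 247,044.67; Tooling 378,066.80; Inspection 153,322.89.
Rounded to nearest $5: Shipping $351,580; Quality Lab $675,485; Fabrication $247,045; Tooling $378,065; Inspection $153,325. Sum = $1,805,500.
Sum already equals the total — no adjustment.

Shipping: $351,580 | Quality Lab: $675,485 | Fabrication: $247,045 | Tooling: $378,065 | Inspection: $153,325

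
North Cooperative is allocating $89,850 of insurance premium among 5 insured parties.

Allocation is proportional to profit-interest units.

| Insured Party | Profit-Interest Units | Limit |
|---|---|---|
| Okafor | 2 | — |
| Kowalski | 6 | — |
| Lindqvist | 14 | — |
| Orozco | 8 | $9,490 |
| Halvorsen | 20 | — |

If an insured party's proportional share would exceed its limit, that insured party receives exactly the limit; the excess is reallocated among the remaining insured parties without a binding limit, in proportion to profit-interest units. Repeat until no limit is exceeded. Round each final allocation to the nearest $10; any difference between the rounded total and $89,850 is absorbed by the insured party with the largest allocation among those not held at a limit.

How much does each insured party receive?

Okafor: $3,830; Kowalski: $11,480; Lindqvist: $26,790; Orozco: $9,490; Halvorsen: $38,260

Sum of profit-interest units: 50.
Unconstrained shares: Okafor 3,594.00; Kowalski 10,782.00; Lindqvist 25,158.00; Orozco 14,376.00; Halvorsen 35,940.00.
Held at cap: Orozco ($9,490); remaining pool $80,360 reallocated over remaining profit-interest units 42.
Remaining shares: Okafor 3,826.67 → $3,830; Kowalski 11,480.00 → $11,480; Lindqvist 26,786.67 → $26,790; Halvorsen 38,266.67 → $38,270.
Rounding difference −$10 applied to Halvorsen → $38,260.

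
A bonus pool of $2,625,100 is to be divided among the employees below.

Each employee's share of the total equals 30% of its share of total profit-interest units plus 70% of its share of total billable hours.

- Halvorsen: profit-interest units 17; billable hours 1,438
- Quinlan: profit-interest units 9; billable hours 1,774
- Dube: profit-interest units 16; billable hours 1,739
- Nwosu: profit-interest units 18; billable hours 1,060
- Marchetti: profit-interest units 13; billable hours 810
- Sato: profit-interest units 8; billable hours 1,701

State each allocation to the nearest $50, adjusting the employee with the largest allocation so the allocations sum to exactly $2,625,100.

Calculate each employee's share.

Totals — profit-interest units 81, billable hours 8,522.
Composite weights (30% profit-interest units + 70% billable hours): Halvorsen 0.1811; Quinlan 0.1791; Dube 0.2021; Nwosu 0.1537; Marchetti 0.1147; Sato 0.1694.
Proportional shares: Halvorsen 475,355.14; Quinlan 470,024.95; Dube 530,536.16; Nwosu 403,570.88; Marchetti 301,051.26; Sato 444,561.61.
Rounded to nearest $50: Halvorsen $475,350; Quinlan $470,000; Dube $530,550; Nwosu $403,550; Marchetti $301,050; Sato $444,550. Sum = $2,625,050.
Difference $2,625,100 − $2,625,050 = +$50 applied to largest allocation (Dube): Dube becomes $530,600.

Halvorsen: $475,350 · Quinlan: $470,000 · Dube: $530,600 · Nwosu: $403,550 · Marchetti: $301,050 · Sato: $444,550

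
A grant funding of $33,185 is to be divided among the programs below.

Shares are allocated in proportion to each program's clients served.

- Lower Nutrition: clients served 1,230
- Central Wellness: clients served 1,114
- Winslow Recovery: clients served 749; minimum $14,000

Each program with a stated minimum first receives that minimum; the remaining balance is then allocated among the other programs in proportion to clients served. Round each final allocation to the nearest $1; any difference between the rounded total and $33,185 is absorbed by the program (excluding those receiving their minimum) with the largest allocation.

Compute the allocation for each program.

Lower Nutrition: $10,067; Central Wellness: $9,118; Winslow Recovery: $14,000

Guaranteed amounts: Winslow Recovery $14,000. Residual $19,185.
Residual split over remaining clients served 2,344: Lower Nutrition 10,067.21 → $10,067; Central Wellness 9,117.79 → $9,118.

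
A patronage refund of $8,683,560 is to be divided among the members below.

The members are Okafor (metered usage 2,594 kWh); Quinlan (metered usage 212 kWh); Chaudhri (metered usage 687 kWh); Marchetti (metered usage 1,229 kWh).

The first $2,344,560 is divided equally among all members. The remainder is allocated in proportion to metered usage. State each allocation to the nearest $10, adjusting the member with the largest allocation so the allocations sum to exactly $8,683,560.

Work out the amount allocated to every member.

First tranche $2,344,560 split equally: $586,140 each.
Remainder $6,339,000 by metered usage (total 4,722): Okafor 3,482,288.44 → $3,482,290; Quinlan 284,597.20 → $284,600; Chaudhri 922,256.04 → $922,260; Marchetti 1,649,858.32 → $1,649,860.
Rounding difference −$10 on remainder applied to Okafor.
Totals: Okafor $586,140 + $3,482,280 = $4,068,420; Quinlan $586,140 + $284,600 = $870,740; Chaudhri $586,140 + $922,260 = $1,508,400; Marchetti $586,140 + $1,649,860 = $2,236,000.

Okafor: $4,068,420; Quinlan: $870,740; Chaudhri: $1,508,400; Marchetti: $2,236,000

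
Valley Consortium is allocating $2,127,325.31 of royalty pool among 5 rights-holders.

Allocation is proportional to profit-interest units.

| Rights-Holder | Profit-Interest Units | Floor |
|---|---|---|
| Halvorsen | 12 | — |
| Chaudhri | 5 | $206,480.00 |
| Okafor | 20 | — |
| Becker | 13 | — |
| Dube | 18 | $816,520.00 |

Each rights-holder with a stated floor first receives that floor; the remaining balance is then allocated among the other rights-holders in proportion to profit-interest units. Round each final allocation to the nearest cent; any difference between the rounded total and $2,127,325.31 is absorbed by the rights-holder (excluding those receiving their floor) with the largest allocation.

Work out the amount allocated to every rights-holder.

Halvorsen: $294,486.75; Chaudhri: $206,480.00; Okafor: $490,811.25; Becker: $319,027.31; Dube: $816,520.00

Guaranteed amounts: Chaudhri $206,480.00; Dube $816,520.00. Remaining pool $1,104,325.31.
Remaining pool split over remaining profit-interest units 45: Halvorsen 294,486.7493 → $294,486.75; Okafor 490,811.2489 → $490,811.25; Becker 319,027.3118 → $319,027.31.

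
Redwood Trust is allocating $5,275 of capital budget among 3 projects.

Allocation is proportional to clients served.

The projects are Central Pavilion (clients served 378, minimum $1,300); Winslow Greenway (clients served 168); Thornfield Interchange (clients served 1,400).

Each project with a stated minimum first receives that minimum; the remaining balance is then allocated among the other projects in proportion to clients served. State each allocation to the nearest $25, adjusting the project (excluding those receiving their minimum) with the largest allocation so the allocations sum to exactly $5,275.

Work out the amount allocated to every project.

Minimums first: Central Pavilion $1,300. Residual $3,975.
Residual split over remaining clients served 1,568: Winslow Greenway 425.89 → $425; Thornfield Interchange 3,549.11 → $3,550.

Central Pavilion: $1,300 · Winslow Greenway: $425 · Thornfield Interchange: $3,550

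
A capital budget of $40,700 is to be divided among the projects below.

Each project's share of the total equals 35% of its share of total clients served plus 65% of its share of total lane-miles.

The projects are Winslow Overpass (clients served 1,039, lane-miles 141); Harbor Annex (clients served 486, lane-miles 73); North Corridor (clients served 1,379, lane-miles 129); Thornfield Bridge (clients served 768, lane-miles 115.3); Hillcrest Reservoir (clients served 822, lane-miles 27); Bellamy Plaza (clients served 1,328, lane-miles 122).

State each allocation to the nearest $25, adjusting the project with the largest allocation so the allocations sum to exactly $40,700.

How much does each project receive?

Winslow Overpass: $8,675 · Harbor Annex: $4,375 · North Corridor: $9,000 · Thornfield Bridge: $6,900 · Hillcrest Reservoir: $3,175 · Bellamy Plaza: $8,575

Totals — clients served 5,822, lane-miles 607.3.
Blended shares (35% clients served + 65% lane-miles): Winslow Overpass 0.2134; Harbor Annex 0.1073; North Corridor 0.2210; Thornfield Bridge 0.1696; Hillcrest Reservoir 0.0783; Bellamy Plaza 0.2104.
Unrounded shares: Winslow Overpass 8,684.37; Harbor Annex 4,369.12; North Corridor 8,993.53; Thornfield Bridge 6,901.77; Hillcrest Reservoir 3,187.40; Bellamy Plaza 8,563.81.
After rounding ($25): Winslow Overpass $8,675; Harbor Annex $4,375; North Corridor $9,000; Thornfield Bridge $6,900; Hillcrest Reservoir $3,175; Bellamy Plaza $8,575. Sum = $40,700.
No rounding difference to absorb.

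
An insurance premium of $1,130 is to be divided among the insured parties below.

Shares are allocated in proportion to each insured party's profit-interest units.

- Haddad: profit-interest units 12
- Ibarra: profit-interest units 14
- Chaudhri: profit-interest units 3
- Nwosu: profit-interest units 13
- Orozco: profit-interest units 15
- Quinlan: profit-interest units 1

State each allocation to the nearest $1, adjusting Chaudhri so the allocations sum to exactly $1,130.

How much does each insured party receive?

Haddad: $234; Ibarra: $273; Chaudhri: $59; Nwosu: $253; Orozco: $292; Quinlan: $19

Profit-interest units total: 58.
Pro-rata amounts: Haddad 12/58 × $1,130 = 233.79; Ibarra 14/58 × $1,130 = 272.76; Chaudhri 3/58 × $1,130 = 58.45; Nwosu 13/58 × $1,130 = 253.28; Orozco 15/58 × $1,130 = 292.24; Quinlan 1/58 × $1,130 = 19.48.
After rounding ($1): Haddad $234; Ibarra $273; Chaudhri $58; Nwosu $253; Orozco $292; Quinlan $19. Sum = $1,129.
Difference $1,130 − $1,129 = +$1 applied to Chaudhri: Chaudhri becomes $59.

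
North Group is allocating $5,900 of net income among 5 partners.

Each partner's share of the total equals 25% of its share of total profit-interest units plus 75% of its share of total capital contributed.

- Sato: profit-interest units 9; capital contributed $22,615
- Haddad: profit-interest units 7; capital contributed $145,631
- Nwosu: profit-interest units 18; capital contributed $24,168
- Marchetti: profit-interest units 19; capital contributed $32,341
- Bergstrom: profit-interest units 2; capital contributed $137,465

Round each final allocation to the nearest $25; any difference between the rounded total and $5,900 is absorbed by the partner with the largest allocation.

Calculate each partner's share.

Sato: $525; Haddad: $1,975; Nwosu: $775; Marchetti: $900; Bergstrom: $1,725

Totals — profit-interest units 55, capital contributed 362,220.
Blended shares (25% profit-interest units + 75% capital contributed): Sato 0.0877; Haddad 0.3334; Nwosu 0.1319; Marchetti 0.1533; Bergstrom 0.2937.
Raw shares: Sato 517.64; Haddad 1,966.80; Nwosu 777.97; Marchetti 904.63; Bergstrom 1,732.95.
At nearest $25: Sato $525; Haddad $1,975; Nwosu $775; Marchetti $900; Bergstrom $1,725. Sum = $5,900.
No rounding difference to absorb.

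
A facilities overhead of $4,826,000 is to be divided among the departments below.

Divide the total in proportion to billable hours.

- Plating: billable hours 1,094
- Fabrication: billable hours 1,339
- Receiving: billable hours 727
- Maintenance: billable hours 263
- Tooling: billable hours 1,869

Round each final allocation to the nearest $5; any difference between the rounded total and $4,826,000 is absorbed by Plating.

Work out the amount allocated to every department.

Total billable hours = 5,292.
Raw shares: Plating 1,094/5,292 × $4,826,000 = 997,665.15; Fabrication 1,339/5,292 × $4,826,000 = 1,221,091.08; Receiving 727/5,292 × $4,826,000 = 662,982.24; Maintenance 263/5,292 × $4,826,000 = 239,840.89; Tooling 1,869/5,292 × $4,826,000 = 1,704,420.63.
After rounding ($5): Plating $997,665; Fabrication $1,221,090; Receiving $662,980; Maintenance $239,840; Tooling $1,704,420. Sum = $4,825,995.
Difference $4,826,000 − $4,825,995 = +$5 applied to Plating: Plating becomes $997,670.

Plating: $997,670 · Fabrication: $1,221,090 · Receiving: $662,980 · Maintenance: $239,840 · Tooling: $1,704,420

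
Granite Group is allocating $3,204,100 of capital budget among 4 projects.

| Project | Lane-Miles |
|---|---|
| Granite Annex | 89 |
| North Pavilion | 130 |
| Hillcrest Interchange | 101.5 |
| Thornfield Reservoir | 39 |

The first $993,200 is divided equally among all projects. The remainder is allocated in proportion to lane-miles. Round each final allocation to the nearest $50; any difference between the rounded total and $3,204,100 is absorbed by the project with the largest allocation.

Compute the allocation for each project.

Granite Annex: $795,650; North Pavilion: $1,047,800; Hillcrest Interchange: $872,500; Thornfield Reservoir: $488,150

Equal tier: $993,200 ÷ 4 = $248,300 apiece.
Remainder $2,210,900 by lane-miles (total 359.5): Granite Annex 547,343.81 → $547,350; North Pavilion 799,490.96 → $799,500; Hillcrest Interchange 624,217.94 → $624,200; Thornfield Reservoir 239,847.29 → $239,850.
Totals: Granite Annex $248,300 + $547,350 = $795,650; North Pavilion $248,300 + $799,500 = $1,047,800; Hillcrest Interchange $248,300 + $624,200 = $872,500; Thornfield Reservoir $248,300 + $239,850 = $488,150.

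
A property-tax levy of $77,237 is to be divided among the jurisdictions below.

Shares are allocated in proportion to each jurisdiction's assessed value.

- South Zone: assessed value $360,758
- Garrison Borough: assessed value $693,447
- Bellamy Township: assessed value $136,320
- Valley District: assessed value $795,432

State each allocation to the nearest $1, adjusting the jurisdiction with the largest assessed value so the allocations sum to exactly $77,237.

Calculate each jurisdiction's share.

South Zone: $14,030; Garrison Borough: $26,969; Bellamy Township: $5,302; Valley District: $30,936

Sum of assessed value: 360,758 + 693,447 + 136,320 + 795,432 = 1,985,957.
Raw shares: South Zone 14,030.45; Garrison Borough 26,969.25; Bellamy Township 5,301.70; Valley District 30,935.61.
At nearest $1: South Zone $14,030; Garrison Borough $26,969; Bellamy Township $5,302; Valley District $30,936. Sum = $77,237.
No rounding difference to absorb.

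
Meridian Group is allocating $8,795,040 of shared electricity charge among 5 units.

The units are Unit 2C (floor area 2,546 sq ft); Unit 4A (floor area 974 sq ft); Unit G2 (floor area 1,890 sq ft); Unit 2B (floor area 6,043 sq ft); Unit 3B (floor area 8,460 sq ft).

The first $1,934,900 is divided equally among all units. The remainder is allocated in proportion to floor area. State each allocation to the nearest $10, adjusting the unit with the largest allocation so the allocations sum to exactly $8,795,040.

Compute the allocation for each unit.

$1,934,900 shared equally gives $386,980 per unit.
Remainder $6,860,140 by floor area (total 19,913): Unit 2C 877,111.26 → $877,110; Unit 4A 335,548.45 → $335,550; Unit G2 651,115.58 → $651,120; Unit 2B 2,081,847.34 → $2,081,850; Unit 3B 2,914,517.37 → $2,914,520.
Rounding difference −$10 on remainder applied to Unit 3B.
Totals: Unit 2C $386,980 + $877,110 = $1,264,090; Unit 4A $386,980 + $335,550 = $722,530; Unit G2 $386,980 + $651,120 = $1,038,100; Unit 2B $386,980 + $2,081,850 = $2,468,830; Unit 3B $386,980 + $2,914,510 = $3,301,490.

Unit 2C: $1,264,090; Unit 4A: $722,530; Unit G2: $1,038,100; Unit 2B: $2,468,830; Unit 3B: $3,301,490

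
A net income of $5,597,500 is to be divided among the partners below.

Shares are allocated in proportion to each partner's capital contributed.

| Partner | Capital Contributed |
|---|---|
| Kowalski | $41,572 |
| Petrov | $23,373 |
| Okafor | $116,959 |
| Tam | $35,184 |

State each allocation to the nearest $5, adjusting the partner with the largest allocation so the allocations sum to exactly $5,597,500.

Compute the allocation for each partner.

Capital contributed total: 217,088.
Unrounded shares: Kowalski 41,572/217,088 × $5,597,500 = 1,071,912.17; Petrov 23,373/217,088 × $5,597,500 = 602,660.52; Okafor 116,959/217,088 × $5,597,500 = 3,015,726.35; Tam 35,184/217,088 × $5,597,500 = 907,200.95.
Rounded to nearest $5: Kowalski $1,071,910; Petrov $602,660; Okafor $3,015,725; Tam $907,200. Sum = $5,597,495.
Difference $5,597,500 − $5,597,495 = +$5 applied to largest allocation (Okafor): Okafor becomes $3,015,730.

Kowalski: $1,071,910 | Petrov: $602,660 | Okafor: $3,015,730 | Tam: $907,200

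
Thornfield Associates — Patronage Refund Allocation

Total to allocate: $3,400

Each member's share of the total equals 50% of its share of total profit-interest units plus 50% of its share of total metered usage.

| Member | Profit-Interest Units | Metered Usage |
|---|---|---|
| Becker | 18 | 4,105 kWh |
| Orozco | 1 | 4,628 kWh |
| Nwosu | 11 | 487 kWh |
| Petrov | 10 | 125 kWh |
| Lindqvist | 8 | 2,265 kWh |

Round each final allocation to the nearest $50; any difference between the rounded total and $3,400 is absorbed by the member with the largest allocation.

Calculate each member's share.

Profit-interest units total 48; metered usage total 11,610.
Blended shares (50% profit-interest units + 50% metered usage): Becker 0.3643; Orozco 0.2097; Nwosu 0.1356; Petrov 0.1095; Lindqvist 0.1809.
Unrounded shares: Becker 1,238.58; Orozco 713.07; Nwosu 460.89; Petrov 372.47; Lindqvist 614.99.
At nearest $50: Becker $1,250; Orozco $700; Nwosu $450; Petrov $350; Lindqvist $600. Sum = $3,350.
Difference $3,400 − $3,350 = +$50 applied to largest allocation (Becker): Becker becomes $1,300.

Becker: $1,300 | Orozco: $700 | Nwosu: $450 | Petrov: $350 | Lindqvist: $600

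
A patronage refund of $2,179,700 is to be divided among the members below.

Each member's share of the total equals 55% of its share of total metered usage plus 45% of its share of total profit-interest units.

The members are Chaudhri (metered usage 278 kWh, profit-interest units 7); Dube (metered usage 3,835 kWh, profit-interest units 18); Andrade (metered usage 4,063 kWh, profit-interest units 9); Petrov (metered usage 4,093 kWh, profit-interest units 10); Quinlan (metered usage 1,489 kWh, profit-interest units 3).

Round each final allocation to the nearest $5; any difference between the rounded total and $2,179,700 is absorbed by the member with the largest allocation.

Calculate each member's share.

Metered usage total 13,758; profit-interest units total 47.
Combined weights (55% metered usage + 45% profit-interest units): Chaudhri 0.0781; Dube 0.3257; Andrade 0.2486; Petrov 0.2594; Quinlan 0.0882.
Raw shares: Chaudhri 170,310.45; Dube 709,821.98; Andrade 541,864.07; Petrov 565,347.66; Quinlan 192,355.85.
At nearest $5: Chaudhri $170,310; Dube $709,820; Andrade $541,865; Petrov $565,350; Quinlan $192,355. Sum = $2,179,700.
Sum already equals the total — no adjustment.

Chaudhri: $170,310; Dube: $709,820; Andrade: $541,865; Petrov: $565,350; Quinlan: $192,355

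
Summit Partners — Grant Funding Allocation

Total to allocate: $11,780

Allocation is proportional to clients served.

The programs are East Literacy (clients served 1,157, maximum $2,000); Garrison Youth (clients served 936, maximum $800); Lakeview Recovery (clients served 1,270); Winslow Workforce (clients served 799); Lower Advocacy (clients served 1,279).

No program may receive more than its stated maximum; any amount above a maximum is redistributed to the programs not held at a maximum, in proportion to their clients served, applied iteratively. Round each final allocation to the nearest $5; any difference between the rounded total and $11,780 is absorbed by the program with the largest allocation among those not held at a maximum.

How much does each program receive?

Total clients served = 5,441.
Proportional shares (ignoring caps): East Literacy 2,504.95; Garrison Youth 2,026.48; Lakeview Recovery 2,749.60; Winslow Workforce 1,729.87; Lower Advocacy 2,769.09.
Held at cap: East Literacy ($2,000), Garrison Youth ($800); balance $8,980 reallocated over remaining clients served 3,348.
Shares after redistribution: Lakeview Recovery 3,406.39 → $3,405; Winslow Workforce 2,143.08 → $2,145; Lower Advocacy 3,430.53 → $3,430.

East Literacy: $2,000 · Garrison Youth: $800 · Lakeview Recovery: $3,405 · Winslow Workforce: $2,145 · Lower Advocacy: $3,430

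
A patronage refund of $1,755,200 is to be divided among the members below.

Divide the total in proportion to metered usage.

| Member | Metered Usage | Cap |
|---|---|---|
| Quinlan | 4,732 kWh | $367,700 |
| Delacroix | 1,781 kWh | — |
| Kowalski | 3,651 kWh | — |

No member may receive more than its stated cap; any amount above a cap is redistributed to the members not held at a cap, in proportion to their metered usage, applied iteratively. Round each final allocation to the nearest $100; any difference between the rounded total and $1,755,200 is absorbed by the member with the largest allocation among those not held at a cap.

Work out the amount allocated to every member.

Total metered usage = 10,164.
Pro-rata shares before constraints: Quinlan 817,159.23; Delacroix 307,557.18; Kowalski 630,483.59.
Held at cap: Quinlan ($367,700); residual $1,387,500 reallocated over remaining metered usage 5,432.
Remaining shares: Delacroix 454,922.22 → $454,900; Kowalski 932,577.78 → $932,600.

Quinlan: $367,700 · Delacroix: $454,900 · Kowalski: $932,600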